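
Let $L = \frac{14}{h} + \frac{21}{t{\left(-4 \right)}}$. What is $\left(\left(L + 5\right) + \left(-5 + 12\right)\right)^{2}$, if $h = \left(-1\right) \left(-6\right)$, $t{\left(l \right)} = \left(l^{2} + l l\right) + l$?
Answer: $\frac{32761}{144} \approx 227.51$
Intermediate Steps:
$t{\left(l \right)} = l + 2 l^{2}$ ($t{\left(l \right)} = \left(l^{2} + l^{2}\right) + l = 2 l^{2} + l = l + 2 l^{2}$)
$h = 6$
$L = \frac{37}{12}$ ($L = \frac{14}{6} + \frac{21}{\left(-4\right) \left(1 + 2 \left(-4\right)\right)} = 14 \cdot \frac{1}{6} + \frac{21}{\left(-4\right) \left(1 - 8\right)} = \frac{7}{3} + \frac{21}{\left(-4\right) \left(-7\right)} = \frac{7}{3} + \frac{21}{28} = \frac{7}{3} + 21 \cdot \frac{1}{28} = \frac{7}{3} + \frac{3}{4} = \frac{37}{12} \approx 3.0833$)
$\left(\left(L + 5\right) + \left(-5 + 12\right)\right)^{2} = \left(\left(\frac{37}{12} + 5\right) + \left(-5 + 12\right)\right)^{2} = \left(\frac{97}{12} + 7\right)^{2} = \left(\frac{181}{12}\right)^{2} = \frac{32761}{144}$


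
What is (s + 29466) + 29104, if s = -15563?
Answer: 43007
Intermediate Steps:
(s + 29466) + 29104 = (-15563 + 29466) + 29104 = 13903 + 29104 = 43007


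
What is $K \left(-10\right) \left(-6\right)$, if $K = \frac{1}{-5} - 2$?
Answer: $-132$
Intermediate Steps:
$K = - \frac{11}{5}$ ($K = - \frac{1}{5} - 2 = - \frac{11}{5} \approx -2.2$)
$K \left(-10\right) \left(-6\right) = \left(- \frac{11}{5}\right) \left(-10\right) \left(-6\right) = 22 \left(-6\right) = -132$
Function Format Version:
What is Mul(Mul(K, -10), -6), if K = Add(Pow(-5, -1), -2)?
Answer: -132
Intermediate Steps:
K = Rational(-11, 5) (K = Add(Rational(-1, 5), -2) = Rational(-11, 5) ≈ -2.2000)
Mul(Mul(K, -10), -6) = Mul(Mul(Rational(-11, 5), -10), -6) = Mul(22, -6) = -132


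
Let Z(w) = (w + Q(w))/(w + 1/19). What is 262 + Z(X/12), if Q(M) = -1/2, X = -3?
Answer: 1329/5 ≈ 265.80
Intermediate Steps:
Q(M) = -½ (Q(M) = -1*½ = -½)
Z(w) = (-½ + w)/(1/19 + w) (Z(w) = (w - ½)/(w + 1/19) = (-½ + w)/(w + 1/19) = (-½ + w)/(1/19 + w))
262 + Z(X/12) = 262 + 19*(-1 + 2*(-3/12))/(2*(1 + 19*(-3/12))) = 262 + 19*(-1 + 2*(-3*1/12))/(2*(1 + 19*(-3*1/12))) = 262 + 19*(-1 + 2*(-¼))/(2*(1 + 19*(-¼))) = 262 + 19*(-1 - ½)/(2*(1 - 19/4)) = 262 + (19/2)*(-3/2)/(-15/4) = 262 + (19/2)*(-4/15)*(-3/2) = 262 + 19/5 = 1329/5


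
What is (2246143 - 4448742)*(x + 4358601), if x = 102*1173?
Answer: -9863782363953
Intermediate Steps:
x = 119646
(2246143 - 4448742)*(x + 4358601) = (2246143 - 4448742)*(119646 + 4358601) = -2202599*4478247 = -9863782363953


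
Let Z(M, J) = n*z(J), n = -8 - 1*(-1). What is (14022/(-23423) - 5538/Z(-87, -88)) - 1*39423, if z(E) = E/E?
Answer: -6334216083/163961 ≈ -38632.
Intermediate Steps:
n = -7 (n = -8 + 1 = -7)
z(E) = 1
Z(M, J) = -7 (Z(M, J) = -7*1 = -7)
(14022/(-23423) - 5538/Z(-87, -88)) - 1*39423 = (14022/(-23423) - 5538/(-7)) - 1*39423 = (14022*(-1/23423) - 5538*(-⅐)) - 39423 = (-14022/23423 + 5538/7) - 39423 = 129618420/163961 - 39423 = -6334216083/163961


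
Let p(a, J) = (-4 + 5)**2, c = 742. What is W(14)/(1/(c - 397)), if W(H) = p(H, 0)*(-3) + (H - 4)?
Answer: 2415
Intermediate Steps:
p(a, J) = 1 (p(a, J) = 1**2 = 1)
W(H) = -7 + H (W(H) = 1*(-3) + (H - 4) = -3 + (-4 + H) = -7 + H)
W(14)/(1/(c - 397)) = (-7 + 14)/(1/(742 - 397)) = 7/(1/345) = 7*345 = 2415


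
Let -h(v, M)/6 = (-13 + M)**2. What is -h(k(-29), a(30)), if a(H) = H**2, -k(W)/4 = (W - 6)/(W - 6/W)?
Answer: 4720614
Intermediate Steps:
k(W) = -4*(-6 + W)/(W - 6/W) (k(W) = -4*(W - 6)/(W - 6/W) = -4*(-6 + W)/(W - 6/W))
h(v, M) = -6*(-13 + M)**2
-h(k(-29), a(30)) = -(-6)*(-13 + 30**2)**2 = -(-6)*(-13 + 900)**2 = -(-6)*887**2 = -(-6)*786769 = -1*(-4720614) = 4720614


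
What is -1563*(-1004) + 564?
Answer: 1569816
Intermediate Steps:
-1563*(-1004) + 564 = 1569252 + 564 = 1569816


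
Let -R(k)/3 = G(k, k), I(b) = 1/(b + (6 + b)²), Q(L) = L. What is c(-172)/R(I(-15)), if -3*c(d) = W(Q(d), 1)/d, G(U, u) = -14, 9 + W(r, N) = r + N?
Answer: -5/602 ≈ -0.0083057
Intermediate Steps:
W(r, N) = -9 + N + r (W(r, N) = -9 + (r + N) = -9 + (N + r) = -9 + N + r)
R(k) = 42 (R(k) = -3*(-14) = 42)
c(d) = -(-8 + d)/(3*d) (c(d) = -(-9 + 1 + d)/(3*d) = -(-8 + d)/(3*d))
c(-172)/R(I(-15)) = ((⅓)*(8 - 1*(-172))/(-172))/42 = ((⅓)*(-1/172)*(8 + 172))*(1/42) = ((⅓)*(-1/172)*180)*(1/42) = -15/43*1/42 = -5/602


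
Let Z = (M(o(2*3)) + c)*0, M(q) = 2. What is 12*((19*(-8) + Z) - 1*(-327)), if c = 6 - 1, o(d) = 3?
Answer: 2100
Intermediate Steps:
c = 5
Z = 0 (Z = (2 + 5)*0 = 7*0 = 0)
12*((19*(-8) + Z) - 1*(-327)) = 12*((19*(-8) + 0) - 1*(-327)) = 12*((-152 + 0) + 327) = 12*(-152 + 327) = 12*175 = 2100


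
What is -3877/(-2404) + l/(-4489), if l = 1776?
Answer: 13134349/10791556 ≈ 1.2171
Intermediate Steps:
-3877/(-2404) + l/(-4489) = -3877/(-2404) + 1776/(-4489) = -3877*(-1/2404) + 1776*(-1/4489) = 3877/2404 - 1776/4489 = 13134349/10791556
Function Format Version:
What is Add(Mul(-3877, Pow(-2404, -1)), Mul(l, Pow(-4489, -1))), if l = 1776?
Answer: Rational(13134349, 10791556) ≈ 1.2171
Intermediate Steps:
Add(Mul(-3877, Pow(-2404, -1)), Mul(l, Pow(-4489, -1))) = Add(Mul(-3877, Pow(-2404, -1)), Mul(1776, Pow(-4489, -1))) = Add(Mul(-3877, Rational(-1, 2404)), Mul(1776, Rational(-1, 4489))) = Add(Rational(3877, 2404), Rational(-1776, 4489)) = Rational(13134349, 10791556)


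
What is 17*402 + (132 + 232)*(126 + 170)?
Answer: 114578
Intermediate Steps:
17*402 + (132 + 232)*(126 + 170) = 6834 + 364*296 = 6834 + 107744 = 114578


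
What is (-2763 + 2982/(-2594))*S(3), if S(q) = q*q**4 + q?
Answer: -881935092/1297 ≈ -6.7998e+5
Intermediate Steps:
S(q) = q + q**5 (S(q) = q**5 + q = q + q**5)
(-2763 + 2982/(-2594))*S(3) = (-2763 + 2982/(-2594))*(3 + 3**5) = (-2763 + 2982*(-1/2594))*(3 + 243) = (-2763 - 1491/1297)*246 = -3585102/1297*246 = -881935092/1297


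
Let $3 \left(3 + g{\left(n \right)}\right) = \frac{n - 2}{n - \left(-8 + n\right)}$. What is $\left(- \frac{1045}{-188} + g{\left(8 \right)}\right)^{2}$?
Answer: $\frac{17424}{2209} \approx 7.8877$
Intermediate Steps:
$g{\left(n \right)} = - \frac{37}{12} + \frac{n}{24}$ ($g{\left(n \right)} = -3 + \frac{\left(n - 2\right) \frac{1}{n - \left(-8 + n\right)}}{3} = -3 + \frac{\left(-2 + n\right) \frac{1}{8}}{3} = -3 + \frac{- \frac{1}{4} + \frac{n}{8}}{3} = -3 + \left(- \frac{1}{12} + \frac{n}{24}\right) = - \frac{37}{12} + \frac{n}{24}$)
$\left(- \frac{1045}{-188} + g{\left(8 \right)}\right)^{2} = \left(- \frac{1045}{-188} + \left(- \frac{37}{12} + \frac{1}{24} \cdot 8\right)\right)^{2} = \left(\left(-1045\right) \left(- \frac{1}{188}\right) + \left(- \frac{37}{12} + \frac{1}{3}\right)\right)^{2} = \left(\frac{1045}{188} - \frac{11}{4}\right)^{2} = \left(\frac{132}{47}\right)^{2} = \frac{17424}{2209}$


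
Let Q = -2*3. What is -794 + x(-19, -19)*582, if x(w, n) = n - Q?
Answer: -8360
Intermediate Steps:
Q = -6
x(w, n) = 6 + n (x(w, n) = n - 1*(-6) = n + 6 = 6 + n)
-794 + x(-19, -19)*582 = -794 + (6 - 19)*582 = -794 - 13*582 = -794 - 7566 = -8360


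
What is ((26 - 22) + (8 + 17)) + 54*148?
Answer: 8021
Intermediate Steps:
((26 - 22) + (8 + 17)) + 54*148 = (4 + 25) + 7992 = 29 + 7992 = 8021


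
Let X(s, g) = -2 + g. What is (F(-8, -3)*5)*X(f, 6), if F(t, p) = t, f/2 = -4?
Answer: -160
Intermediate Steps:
f = -8 (f = 2*(-4) = -8)
(F(-8, -3)*5)*X(f, 6) = (-8*5)*(-2 + 6) = -40*4 = -160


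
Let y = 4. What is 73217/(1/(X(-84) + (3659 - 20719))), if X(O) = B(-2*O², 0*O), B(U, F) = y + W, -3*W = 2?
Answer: -3746513890/3 ≈ -1.2488e+9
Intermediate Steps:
W = -⅔ (W = -⅓*2 = -⅔ ≈ -0.66667)
B(U, F) = 10/3 (B(U, F) = 4 - ⅔ = 10/3)
X(O) = 10/3
73217/(1/(X(-84) + (3659 - 20719))) = 73217/(1/(10/3 + (3659 - 20719))) = 73217/(1/(10/3 - 17060)) = 73217/(1/(-51170/3)) = 73217/(-3/51170) = 73217*(-51170/3) = -3746513890/3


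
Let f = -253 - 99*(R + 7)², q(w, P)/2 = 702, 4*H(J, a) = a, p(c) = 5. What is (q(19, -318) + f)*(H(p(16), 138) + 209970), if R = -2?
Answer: -278045958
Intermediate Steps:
H(J, a) = a/4
q(w, P) = 1404 (q(w, P) = 2*702 = 1404)
f = -2728 (f = -253 - 99*(-2 + 7)² = -253 - 99*5² = -253 - 99*25 = -253 - 2475 = -2728)
(q(19, -318) + f)*(H(p(16), 138) + 209970) = (1404 - 2728)*((¼)*138 + 209970) = -1324*(69/2 + 209970) = -1324*420009/2 = -278045958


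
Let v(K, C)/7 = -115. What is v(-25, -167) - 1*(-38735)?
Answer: 37930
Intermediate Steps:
v(K, C) = -805 (v(K, C) = 7*(-115) = -805)
v(-25, -167) - 1*(-38735) = -805 - 1*(-38735) = -805 + 38735 = 37930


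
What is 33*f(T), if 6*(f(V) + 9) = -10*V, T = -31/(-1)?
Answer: -2002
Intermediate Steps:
T = 31 (T = -31*(-1) = 31)
f(V) = -9 - 5*V/3 (f(V) = -9 + (-10*V)/6 = -9 - 5*V/3)
33*f(T) = 33*(-9 - 5/3*31) = 33*(-9 - 155/3) = 33*(-182/3) = -2002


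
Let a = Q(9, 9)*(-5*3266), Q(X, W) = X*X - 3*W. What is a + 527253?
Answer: -354567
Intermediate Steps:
Q(X, W) = X² - 3*W
a = -881820 (a = (9² - 3*9)*(-5*3266) = (81 - 27)*(-16330) = 54*(-16330) = -881820)
a + 527253 = -881820 + 527253 = -354567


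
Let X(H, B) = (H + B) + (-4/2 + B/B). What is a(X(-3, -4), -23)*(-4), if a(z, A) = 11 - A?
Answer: -136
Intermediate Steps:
X(H, B) = -1 + B + H (X(H, B) = (B + H) + (-4*½ + 1) = (B + H) + (-2 + 1) = (B + H) - 1 = -1 + B + H)
a(X(-3, -4), -23)*(-4) = (11 - 1*(-23))*(-4) = (11 + 23)*(-4) = 34*(-4) = -136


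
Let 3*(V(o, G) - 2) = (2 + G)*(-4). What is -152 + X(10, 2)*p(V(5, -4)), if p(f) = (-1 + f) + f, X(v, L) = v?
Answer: -206/3 ≈ -68.667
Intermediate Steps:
V(o, G) = -⅔ - 4*G/3 (V(o, G) = 2 + ((2 + G)*(-4))/3 = 2 + (-8 - 4*G)/3 = 2 + (-8/3 - 4*G/3) = -⅔ - 4*G/3)
p(f) = -1 + 2*f
-152 + X(10, 2)*p(V(5, -4)) = -152 + 10*(-1 + 2*(-⅔ - 4/3*(-4))) = -152 + 10*(-1 + 2*(-⅔ + 16/3)) = -152 + 10*(-1 + 2*(14/3)) = -152 + 10*(-1 + 28/3) = -152 + 10*(25/3) = -152 + 250/3 = -206/3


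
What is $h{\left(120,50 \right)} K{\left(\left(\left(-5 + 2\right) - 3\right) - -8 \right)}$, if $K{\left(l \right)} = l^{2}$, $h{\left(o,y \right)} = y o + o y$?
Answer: $48000$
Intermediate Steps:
$h{\left(o,y \right)} = 2 o y$ ($h{\left(o,y \right)} = o y + o y = 2 o y$)
$h{\left(120,50 \right)} K{\left(\left(\left(-5 + 2\right) - 3\right) - -8 \right)} = 2 \cdot 120 \cdot 50 \left(\left(\left(-5 + 2\right) - 3\right) - -8\right)^{2} = 12000 \left(\left(-3 - 3\right) + 8\right)^{2} = 12000 \left(-6 + 8\right)^{2} = 12000 \cdot 2^{2} = 12000 \cdot 4 = 48000$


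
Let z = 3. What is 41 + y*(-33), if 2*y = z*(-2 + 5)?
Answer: -215/2 ≈ -107.50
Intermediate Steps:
y = 9/2 (y = (3*(-2 + 5))/2 = (3*3)/2 = (1/2)*9 = 9/2 ≈ 4.5000)
41 + y*(-33) = 41 + (9/2)*(-33) = 41 - 297/2 = -215/2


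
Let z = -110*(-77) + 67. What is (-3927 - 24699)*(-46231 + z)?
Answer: 1079028444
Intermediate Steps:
z = 8537 (z = 8470 + 67 = 8537)
(-3927 - 24699)*(-46231 + z) = (-3927 - 24699)*(-46231 + 8537) = -28626*(-37694) = 1079028444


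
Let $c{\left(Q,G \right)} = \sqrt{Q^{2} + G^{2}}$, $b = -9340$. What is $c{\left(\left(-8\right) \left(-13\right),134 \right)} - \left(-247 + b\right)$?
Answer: $9587 + 2 \sqrt{7193} \approx 9756.6$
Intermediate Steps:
$c{\left(Q,G \right)} = \sqrt{G^{2} + Q^{2}}$
$c{\left(\left(-8\right) \left(-13\right),134 \right)} - \left(-247 + b\right) = \sqrt{134^{2} + \left(\left(-8\right) \left(-13\right)\right)^{2}} + \left(247 - -9340\right) = \sqrt{17956 + 104^{2}} + \left(247 + 9340\right) = \sqrt{17956 + 10816} + 9587 = \sqrt{28772} + 9587 = 2 \sqrt{7193} + 9587 = 9587 + 2 \sqrt{7193}$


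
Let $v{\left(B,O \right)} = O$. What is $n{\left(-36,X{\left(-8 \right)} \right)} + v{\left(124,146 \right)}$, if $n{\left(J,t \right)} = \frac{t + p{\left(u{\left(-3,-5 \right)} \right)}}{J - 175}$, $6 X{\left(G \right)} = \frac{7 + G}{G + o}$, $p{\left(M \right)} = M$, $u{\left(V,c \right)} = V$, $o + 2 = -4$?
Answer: $\frac{2587955}{17724} \approx 146.01$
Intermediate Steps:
$o = -6$ ($o = -2 - 4 = -6$)
$X{\left(G \right)} = \frac{7 + G}{6 \left(-6 + G\right)}$ ($X{\left(G \right)} = \frac{\left(7 + G\right) \frac{1}{G - 6}}{6} = \frac{\left(7 + G\right) \frac{1}{-6 + G}}{6} = \frac{\frac{1}{-6 + G} \left(7 + G\right)}{6} = \frac{7 + G}{6 \left(-6 + G\right)}$)
$n{\left(J,t \right)} = \frac{-3 + t}{-175 + J}$ ($n{\left(J,t \right)} = \frac{t - 3}{J - 175} = \frac{-3 + t}{-175 + J}$)
$n{\left(-36,X{\left(-8 \right)} \right)} + v{\left(124,146 \right)} = \frac{-3 + \frac{7 - 8}{6 \left(-6 - 8\right)}}{-175 - 36} + 146 = \frac{-3 + \frac{1}{6} \frac{1}{-14} \left(-1\right)}{-211} + 146 = - \frac{-3 + \frac{1}{6} \left(- \frac{1}{14}\right) \left(-1\right)}{211} + 146 = - \frac{-3 + \frac{1}{84}}{211} + 146 = \left(- \frac{1}{211}\right) \left(- \frac{251}{84}\right) + 146 = \frac{251}{17724} + 146 = \frac{2587955}{17724}$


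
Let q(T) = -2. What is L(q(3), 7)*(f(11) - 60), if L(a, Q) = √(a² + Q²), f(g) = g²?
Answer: 61*√53 ≈ 444.09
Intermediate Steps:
L(a, Q) = √(Q² + a²)
L(q(3), 7)*(f(11) - 60) = √(7² + (-2)²)*(11² - 60) = √(49 + 4)*(121 - 60) = √53*61 = 61*√53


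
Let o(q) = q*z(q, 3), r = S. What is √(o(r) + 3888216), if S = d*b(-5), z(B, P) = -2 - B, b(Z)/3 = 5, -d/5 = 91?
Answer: I*√42678759 ≈ 6532.9*I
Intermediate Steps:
d = -455 (d = -5*91 = -455)
b(Z) = 15 (b(Z) = 3*5 = 15)
S = -6825 (S = -455*15 = -6825)
r = -6825
o(q) = q*(-2 - q)
√(o(r) + 3888216) = √(-1*(-6825)*(2 - 6825) + 3888216) = √(-1*(-6825)*(-6823) + 3888216) = √(-46566975 + 3888216) = √(-42678759) = I*√42678759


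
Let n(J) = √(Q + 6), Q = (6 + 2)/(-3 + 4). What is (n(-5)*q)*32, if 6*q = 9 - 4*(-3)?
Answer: 112*√14 ≈ 419.07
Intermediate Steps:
q = 7/2 (q = (9 - 4*(-3))/6 = (9 - 1*(-12))/6 = (9 + 12)/6 = (⅙)*21 = 7/2 ≈ 3.5000)
Q = 8 (Q = 8/1 = 8*1 = 8)
n(J) = √14 (n(J) = √(8 + 6) = √14)
(n(-5)*q)*32 = (√14*(7/2))*32 = (7*√14/2)*32 = 112*√14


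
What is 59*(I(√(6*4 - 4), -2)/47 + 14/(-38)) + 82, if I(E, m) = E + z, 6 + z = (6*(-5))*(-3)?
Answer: 147979/893 + 118*√5/47 ≈ 171.32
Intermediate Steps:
z = 84 (z = -6 + (6*(-5))*(-3) = -6 - 30*(-3) = -6 + 90 = 84)
I(E, m) = 84 + E (I(E, m) = E + 84 = 84 + E)
59*(I(√(6*4 - 4), -2)/47 + 14/(-38)) + 82 = 59*((84 + √(6*4 - 4))/47 + 14/(-38)) + 82 = 59*((84 + √(24 - 4))*(1/47) + 14*(-1/38)) + 82 = 59*((84 + √20)*(1/47) - 7/19) + 82 = 59*((84 + 2*√5)*(1/47) - 7/19) + 82 = 59*((84/47 + 2*√5/47) - 7/19) + 82 = 59*(1267/893 + 2*√5/47) + 82 = (74753/893 + 118*√5/47) + 82 = 147979/893 + 118*√5/47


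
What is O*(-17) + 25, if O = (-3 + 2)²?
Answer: 8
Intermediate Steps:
O = 1 (O = (-1)² = 1)
O*(-17) + 25 = 1*(-17) + 25 = -17 + 25 = 8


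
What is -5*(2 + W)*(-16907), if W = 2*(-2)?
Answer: -169070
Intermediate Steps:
W = -4
-5*(2 + W)*(-16907) = -5*(2 - 4)*(-16907) = -5*(-2)*(-16907) = 10*(-16907) = -169070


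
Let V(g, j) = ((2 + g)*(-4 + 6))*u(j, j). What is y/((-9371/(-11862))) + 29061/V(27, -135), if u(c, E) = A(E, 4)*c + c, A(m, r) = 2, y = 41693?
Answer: 1290777516301/24458310 ≈ 52775.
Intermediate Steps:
u(c, E) = 3*c (u(c, E) = 2*c + c = 3*c)
V(g, j) = 3*j*(4 + 2*g) (V(g, j) = ((2 + g)*(-4 + 6))*(3*j) = ((2 + g)*2)*(3*j) = (4 + 2*g)*(3*j) = 3*j*(4 + 2*g))
y/((-9371/(-11862))) + 29061/V(27, -135) = 41693/((-9371/(-11862))) + 29061/((6*(-135)*(2 + 27))) = 41693/((-9371*(-1/11862))) + 29061/((6*(-135)*29)) = 41693/(9371/11862) + 29061/(-23490) = 41693*(11862/9371) + 29061*(-1/23490) = 494562366/9371 - 3229/2610 = 1290777516301/24458310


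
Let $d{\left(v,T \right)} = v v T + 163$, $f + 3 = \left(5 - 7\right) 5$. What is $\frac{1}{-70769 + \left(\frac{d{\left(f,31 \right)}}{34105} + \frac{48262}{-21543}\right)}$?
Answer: $- \frac{734724015}{51997213417759} \approx -1.413 \cdot 10^{-5}$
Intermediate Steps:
$f = -13$ ($f = -3 + \left(5 - 7\right) 5 = -3 - 10 = -13$)
$d{\left(v,T \right)} = 163 + T v^{2}$ ($d{\left(v,T \right)} = v^{2} T + 163 = T v^{2} + 163 = 163 + T v^{2}$)
$\frac{1}{-70769 + \left(\frac{d{\left(f,31 \right)}}{34105} + \frac{48262}{-21543}\right)} = \frac{1}{-70769 + \left(\frac{163 + 31 \left(-13\right)^{2}}{34105} + \frac{48262}{-21543}\right)} = \frac{1}{-70769 + \left(\left(163 + 31 \cdot 169\right) \frac{1}{34105} + 48262 \left(- \frac{1}{21543}\right)\right)} = \frac{1}{-70769 - \left(\frac{48262}{21543} - \left(163 + 5239\right) \frac{1}{34105}\right)} = \frac{1}{-70769 + \left(5402 \cdot \frac{1}{34105} - \frac{48262}{21543}\right)} = \frac{1}{-70769 + \left(\frac{5402}{34105} - \frac{48262}{21543}\right)} = \frac{1}{-70769 - \frac{1529600224}{734724015}} = \frac{1}{- \frac{51997213417759}{734724015}} = - \frac{734724015}{51997213417759}$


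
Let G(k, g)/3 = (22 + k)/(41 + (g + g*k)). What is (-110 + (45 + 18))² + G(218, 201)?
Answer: 4866463/2203 ≈ 2209.0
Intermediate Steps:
G(k, g) = 3*(22 + k)/(41 + g + g*k) (G(k, g) = 3*((22 + k)/(41 + (g + g*k))) = 3*((22 + k)/(41 + g + g*k)) = 3*(22 + k)/(41 + g + g*k))
(-110 + (45 + 18))² + G(218, 201) = (-110 + (45 + 18))² + 3*(22 + 218)/(41 + 201 + 201*218) = (-110 + 63)² + 3*240/(41 + 201 + 43818) = (-47)² + 3*240/44060 = 2209 + 3*(1/44060)*240 = 2209 + 36/2203 = 4866463/2203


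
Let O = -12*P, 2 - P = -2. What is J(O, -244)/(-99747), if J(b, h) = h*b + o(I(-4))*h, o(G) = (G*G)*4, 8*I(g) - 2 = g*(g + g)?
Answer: 5917/99747 ≈ 0.059320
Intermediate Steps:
P = 4 (P = 2 - 1*(-2) = 2 + 2 = 4)
I(g) = 1/4 + g**2/4 (I(g) = 1/4 + (g*(g + g))/8 = 1/4 + (g*(2*g))/8 = 1/4 + (2*g**2)/8 = 1/4 + g**2/4)
o(G) = 4*G**2 (o(G) = G**2*4 = 4*G**2)
O = -48 (O = -12*4 = -48)
J(b, h) = 289*h/4 + b*h (J(b, h) = h*b + (4*(1/4 + (1/4)*(-4)**2)**2)*h = b*h + (4*(1/4 + (1/4)*16)**2)*h = b*h + (4*(1/4 + 4)**2)*h = b*h + (4*(17/4)**2)*h = b*h + (4*(289/16))*h = b*h + 289*h/4 = 289*h/4 + b*h)
J(O, -244)/(-99747) = ((1/4)*(-244)*(289 + 4*(-48)))/(-99747) = ((1/4)*(-244)*(289 - 192))*(-1/99747) = ((1/4)*(-244)*97)*(-1/99747) = -5917*(-1/99747) = 5917/99747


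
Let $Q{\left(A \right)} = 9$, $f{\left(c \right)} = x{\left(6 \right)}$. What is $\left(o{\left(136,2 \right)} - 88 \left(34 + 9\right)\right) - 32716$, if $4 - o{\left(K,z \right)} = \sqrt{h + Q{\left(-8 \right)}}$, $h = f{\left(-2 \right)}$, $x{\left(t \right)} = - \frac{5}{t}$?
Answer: $-36496 - \frac{7 \sqrt{6}}{6} \approx -36499.0$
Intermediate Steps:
$f{\left(c \right)} = - \frac{5}{6}$
$h = - \frac{5}{6} \approx -0.83333$
$o{\left(K,z \right)} = 4 - \frac{7 \sqrt{6}}{6}$ ($o{\left(K,z \right)} = 4 - \sqrt{- \frac{5}{6} + 9} = 4 - \sqrt{\frac{49}{6}} = 4 - \frac{7 \sqrt{6}}{6}$)
$\left(o{\left(136,2 \right)} - 88 \left(34 + 9\right)\right) - 32716 = \left(\left(4 - \frac{7 \sqrt{6}}{6}\right) - 88 \left(34 + 9\right)\right) - 32716 = \left(\left(4 - \frac{7 \sqrt{6}}{6}\right) - 3784\right) - 32716 = \left(-3780 - \frac{7 \sqrt{6}}{6}\right) - 32716 = -36496 - \frac{7 \sqrt{6}}{6}$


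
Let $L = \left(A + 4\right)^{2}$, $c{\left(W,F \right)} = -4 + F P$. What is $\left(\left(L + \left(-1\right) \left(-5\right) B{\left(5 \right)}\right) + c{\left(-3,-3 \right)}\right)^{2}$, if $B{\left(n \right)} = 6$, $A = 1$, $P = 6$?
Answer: $1089$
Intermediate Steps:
$c{\left(W,F \right)} = -4 + 6 F$ ($c{\left(W,F \right)} = -4 + F 6 = -4 + 6 F$)
$L = 25$ ($L = \left(1 + 4\right)^{2} = 5^{2} = 25$)
$\left(\left(L + \left(-1\right) \left(-5\right) B{\left(5 \right)}\right) + c{\left(-3,-3 \right)}\right)^{2} = \left(\left(25 + \left(-1\right) \left(-5\right) 6\right) + \left(-4 + 6 \left(-3\right)\right)\right)^{2} = \left(\left(25 + 5 \cdot 6\right) - 22\right)^{2} = \left(\left(25 + 30\right) - 22\right)^{2} = \left(55 - 22\right)^{2} = 33^{2} = 1089$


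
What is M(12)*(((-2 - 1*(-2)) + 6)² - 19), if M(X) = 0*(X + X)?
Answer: 0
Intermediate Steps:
M(X) = 0 (M(X) = 0*(2*X) = 0)
M(12)*(((-2 - 1*(-2)) + 6)² - 19) = 0*(((-2 - 1*(-2)) + 6)² - 19) = 0*(((-2 + 2) + 6)² - 19) = 0*((0 + 6)² - 19) = 0*(6² - 19) = 0*(36 - 19) = 0*17 = 0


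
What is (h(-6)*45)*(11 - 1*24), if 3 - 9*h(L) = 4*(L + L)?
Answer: -3315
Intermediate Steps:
h(L) = ⅓ - 8*L/9 (h(L) = ⅓ - 4*(L + L)/9 = ⅓ - 4*2*L/9 = ⅓ - 8*L/9)
(h(-6)*45)*(11 - 1*24) = ((⅓ - 8/9*(-6))*45)*(11 - 1*24) = ((⅓ + 16/3)*45)*(11 - 24) = ((17/3)*45)*(-13) = 255*(-13) = -3315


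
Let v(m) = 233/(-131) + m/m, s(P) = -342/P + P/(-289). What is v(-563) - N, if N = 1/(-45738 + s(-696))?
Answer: -156384405662/200852278893 ≈ -0.77860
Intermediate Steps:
s(P) = -342/P - P/289 (s(P) = -342/P + P*(-1/289) = -342/P - P/289)
v(m) = -102/131 (v(m) = 233*(-1/131) + 1 = -233/131 + 1 = -102/131)
N = -33524/1533223503 (N = 1/(-45738 + (-342/(-696) - 1/289*(-696))) = 1/(-45738 + (-342*(-1/696) + 696/289)) = 1/(-45738 + (57/116 + 696/289)) = 1/(-45738 + 97209/33524) = 1/(-1533223503/33524) = -33524/1533223503 ≈ -2.1865e-5)
v(-563) - N = -102/131 - 1*(-33524/1533223503) = -102/131 + 33524/1533223503 = -156384405662/200852278893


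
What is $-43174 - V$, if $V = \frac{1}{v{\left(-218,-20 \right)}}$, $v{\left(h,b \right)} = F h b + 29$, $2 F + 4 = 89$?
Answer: $- \frac{8001394247}{185329} \approx -43174.0$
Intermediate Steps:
$F = \frac{85}{2}$ ($F = -2 + \frac{1}{2} \cdot 89 = -2 + \frac{89}{2} = \frac{85}{2} \approx 42.5$)
$v{\left(h,b \right)} = 29 + \frac{85 b h}{2}$ ($v{\left(h,b \right)} = \frac{85 h}{2} b + 29 = \frac{85 b h}{2} + 29 = 29 + \frac{85 b h}{2}$)
$V = \frac{1}{185329}$ ($V = \frac{1}{29 + \frac{85}{2} \left(-20\right) \left(-218\right)} = \frac{1}{29 + 185300} = \frac{1}{185329} \approx 5.3958 \cdot 10^{-6}$)
$-43174 - V = -43174 - \frac{1}{185329} = - \frac{8001394247}{185329}$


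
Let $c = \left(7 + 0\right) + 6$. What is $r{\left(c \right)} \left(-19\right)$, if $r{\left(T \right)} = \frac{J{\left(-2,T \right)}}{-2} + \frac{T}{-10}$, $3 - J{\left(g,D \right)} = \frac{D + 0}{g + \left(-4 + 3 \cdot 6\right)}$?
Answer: $\frac{5149}{120} \approx 42.908$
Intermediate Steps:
$J{\left(g,D \right)} = 3 - \frac{D}{14 + g}$ ($J{\left(g,D \right)} = 3 - \frac{D + 0}{g + \left(-4 + 3 \cdot 6\right)} = 3 - \frac{D}{g + \left(-4 + 18\right)} = 3 - \frac{D}{g + 14} = 3 - \frac{D}{14 + g}$)
$c = 13$ ($c = 7 + 6 = 13$)
$r{\left(T \right)} = - \frac{3}{2} - \frac{7 T}{120}$ ($r{\left(T \right)} = \frac{\frac{1}{14 - 2} \left(42 - T + 3 \left(-2\right)\right)}{-2} + \frac{T}{-10} = \frac{42 - T - 6}{12} \left(- \frac{1}{2}\right) + T \left(- \frac{1}{10}\right) = \frac{36 - T}{12} \left(- \frac{1}{2}\right) - \frac{T}{10} = \left(3 - \frac{T}{12}\right) \left(- \frac{1}{2}\right) - \frac{T}{10} = \left(- \frac{3}{2} + \frac{T}{24}\right) - \frac{T}{10} = - \frac{3}{2} - \frac{7 T}{120}$)
$r{\left(c \right)} \left(-19\right) = \left(- \frac{3}{2} - \frac{91}{120}\right) \left(-19\right) = \left(- \frac{271}{120}\right) \left(-19\right) = \frac{5149}{120}$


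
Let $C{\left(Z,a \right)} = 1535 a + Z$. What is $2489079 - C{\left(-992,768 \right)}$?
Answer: $1311191$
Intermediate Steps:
$C{\left(Z,a \right)} = Z + 1535 a$
$2489079 - C{\left(-992,768 \right)} = 2489079 - \left(-992 + 1535 \cdot 768\right) = 2489079 - \left(-992 + 1178880\right) = 2489079 - 1177888 = 1311191$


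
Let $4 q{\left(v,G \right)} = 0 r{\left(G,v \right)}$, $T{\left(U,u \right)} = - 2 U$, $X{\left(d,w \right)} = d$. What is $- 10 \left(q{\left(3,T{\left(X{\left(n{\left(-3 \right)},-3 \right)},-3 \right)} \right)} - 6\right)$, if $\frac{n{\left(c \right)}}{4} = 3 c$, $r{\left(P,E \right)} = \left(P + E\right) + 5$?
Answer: $60$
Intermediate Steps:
$r{\left(P,E \right)} = 5 + E + P$ ($r{\left(P,E \right)} = \left(E + P\right) + 5 = 5 + E + P$)
$n{\left(c \right)} = 12 c$ ($n{\left(c \right)} = 4 \cdot 3 c = 12 c$)
$q{\left(v,G \right)} = 0$ ($q{\left(v,G \right)} = \frac{0 \left(5 + v + G\right)}{4} = \frac{0 \left(5 + G + v\right)}{4} = \frac{1}{4} \cdot 0 = 0$)
$- 10 \left(q{\left(3,T{\left(X{\left(n{\left(-3 \right)},-3 \right)},-3 \right)} \right)} - 6\right) = - 10 \left(0 - 6\right) = \left(-10\right) \left(-6\right) = 60$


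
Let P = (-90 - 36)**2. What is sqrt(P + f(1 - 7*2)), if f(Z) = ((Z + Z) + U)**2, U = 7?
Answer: sqrt(16237) ≈ 127.42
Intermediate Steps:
f(Z) = (7 + 2*Z)**2 (f(Z) = ((Z + Z) + 7)**2 = (2*Z + 7)**2 = (7 + 2*Z)**2)
P = 15876 (P = (-126)**2 = 15876)
sqrt(P + f(1 - 7*2)) = sqrt(15876 + (7 + 2*(1 - 7*2))**2) = sqrt(15876 + (7 + 2*(1 - 14))**2) = sqrt(15876 + (7 + 2*(-13))**2) = sqrt(15876 + (7 - 26)**2) = sqrt(15876 + (-19)**2) = sqrt(15876 + 361) = sqrt(16237)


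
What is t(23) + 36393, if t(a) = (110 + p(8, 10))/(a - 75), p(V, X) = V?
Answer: 946159/26 ≈ 36391.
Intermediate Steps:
t(a) = 118/(-75 + a) (t(a) = (110 + 8)/(a - 75) = 118/(-75 + a))
t(23) + 36393 = 118/(-75 + 23) + 36393 = 118/(-52) + 36393 = 118*(-1/52) + 36393 = -59/26 + 36393 = 946159/26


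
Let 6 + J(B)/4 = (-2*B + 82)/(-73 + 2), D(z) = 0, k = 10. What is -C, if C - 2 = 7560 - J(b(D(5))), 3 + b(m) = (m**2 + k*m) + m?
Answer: -538958/71 ≈ -7591.0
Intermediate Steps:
b(m) = -3 + m**2 + 11*m (b(m) = -3 + ((m**2 + 10*m) + m) = -3 + (m**2 + 11*m) = -3 + m**2 + 11*m)
J(B) = -2032/71 + 8*B/71 (J(B) = -24 + 4*((-2*B + 82)/(-73 + 2)) = -24 + 4*((82 - 2*B)/(-71)) = -24 + 4*((82 - 2*B)*(-1/71)) = -24 + 4*(-82/71 + 2*B/71) = -24 + (-328/71 + 8*B/71) = -2032/71 + 8*B/71)
C = 538958/71 (C = 2 + (7560 - (-2032/71 + 8*(-3 + 0**2 + 11*0)/71)) = 2 + (7560 - (-2032/71 + 8*(-3 + 0 + 0)/71)) = 2 + (7560 - (-2032/71 + (8/71)*(-3))) = 2 + (7560 - (-2032/71 - 24/71)) = 2 + (7560 - 1*(-2056/71)) = 2 + (7560 + 2056/71) = 2 + 538816/71 = 538958/71 ≈ 7591.0)
-C = -1*538958/71 = -538958/71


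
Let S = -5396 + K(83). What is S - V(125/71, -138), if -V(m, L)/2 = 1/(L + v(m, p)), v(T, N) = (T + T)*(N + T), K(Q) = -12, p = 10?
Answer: -1316604273/243454 ≈ -5408.0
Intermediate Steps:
v(T, N) = 2*T*(N + T) (v(T, N) = (2*T)*(N + T) = 2*T*(N + T))
S = -5408 (S = -5396 - 12 = -5408)
V(m, L) = -2/(L + 2*m*(10 + m))
S - V(125/71, -138) = -5408 - (-2)/(-138 + 2*(125/71)*(10 + 125/71)) = -5408 - (-2)/(-138 + 2*(125/71)*(835/71)) = -5408 - (-2)/(-138 + 208750/5041) = -5408 - (-2)/(-486908/5041) = -5408 - (-2)*(-5041)/486908 = -5408 - 1*5041/243454 = -5408 - 5041/243454 = -1316604273/243454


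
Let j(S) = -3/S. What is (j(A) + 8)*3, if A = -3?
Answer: 27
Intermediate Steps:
(j(A) + 8)*3 = (-3/(-3) + 8)*3 = (-3*(-⅓) + 8)*3 = (1 + 8)*3 = 9*3 = 27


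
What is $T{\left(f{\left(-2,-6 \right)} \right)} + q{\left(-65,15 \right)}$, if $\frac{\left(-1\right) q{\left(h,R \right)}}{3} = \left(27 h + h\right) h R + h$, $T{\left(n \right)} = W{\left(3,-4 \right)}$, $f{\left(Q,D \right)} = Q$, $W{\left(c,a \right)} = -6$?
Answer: $-5323311$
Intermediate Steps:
$T{\left(n \right)} = -6$
$q{\left(h,R \right)} = - 3 h - 84 R h^{2}$ ($q{\left(h,R \right)} = - 3 \left(\left(27 h + h\right) h R + h\right) = - 3 \left(28 h h R + h\right) = - 3 \left(28 h^{2} R + h\right) = - 3 \left(28 R h^{2} + h\right) = - 3 \left(h + 28 R h^{2}\right) = - 3 h - 84 R h^{2}$)
$T{\left(f{\left(-2,-6 \right)} \right)} + q{\left(-65,15 \right)} = -6 - - 195 \left(1 + 28 \cdot 15 \left(-65\right)\right) = -6 - - 195 \left(1 - 27300\right) = -6 - \left(-195\right) \left(-27299\right) = -6 - 5323305 = -5323311$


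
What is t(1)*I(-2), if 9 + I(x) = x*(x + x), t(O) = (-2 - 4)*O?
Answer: 6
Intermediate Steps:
t(O) = -6*O
I(x) = -9 + 2*x² (I(x) = -9 + x*(x + x) = -9 + x*(2*x) = -9 + 2*x²)
t(1)*I(-2) = (-6*1)*(-9 + 2*(-2)²) = -6*(-9 + 2*4) = -6*(-9 + 8) = -6*(-1) = 6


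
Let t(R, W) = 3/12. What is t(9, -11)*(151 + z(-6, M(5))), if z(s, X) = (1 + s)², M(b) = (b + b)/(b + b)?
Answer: 44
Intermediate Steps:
M(b) = 1 (M(b) = (2*b)/((2*b)) = (2*b)*(1/(2*b)) = 1)
t(R, W) = ¼ (t(R, W) = 3*(1/12) = ¼)
t(9, -11)*(151 + z(-6, M(5))) = (151 + (1 - 6)²)/4 = (151 + (-5)²)/4 = (151 + 25)/4 = (¼)*176 = 44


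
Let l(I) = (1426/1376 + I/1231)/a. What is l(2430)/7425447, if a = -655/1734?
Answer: -43342231/40384082645240 ≈ -1.0733e-6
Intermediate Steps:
a = -655/1734 (a = -655*1/1734 = -655/1734 ≈ -0.37774)
l(I) = -618171/225320 - 1734*I/806305 (l(I) = (1426/1376 + I/1231)/(-655/1734) = (1426*(1/1376) + I*(1/1231))*(-1734/655) = (713/688 + I/1231)*(-1734/655) = -618171/225320 - 1734*I/806305)
l(2430)/7425447 = (-618171/225320 - 1734/806305*2430)/7425447 = (-618171/225320 - 842724/161261)*(1/7425447) = -2210453781/277368920*1/7425447 = -43342231/40384082645240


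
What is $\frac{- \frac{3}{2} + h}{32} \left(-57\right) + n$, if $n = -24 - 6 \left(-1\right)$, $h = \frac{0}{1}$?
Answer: $- \frac{981}{64} \approx -15.328$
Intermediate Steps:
$h = 0$ ($h = 0 \cdot 1 = 0$)
$n = -18$ ($n = -24 - -6 = -24 + 6 = -18$)
$\frac{- \frac{3}{2} + h}{32} \left(-57\right) + n = \frac{- \frac{3}{2} + 0}{32} \left(-57\right) - 18 = \left(\left(-3\right) \frac{1}{2} + 0\right) \frac{1}{32} \left(-57\right) - 18 = \left(- \frac{3}{2} + 0\right) \frac{1}{32} \left(-57\right) - 18 = \left(- \frac{3}{2}\right) \frac{1}{32} \left(-57\right) - 18 = \left(- \frac{3}{64}\right) \left(-57\right) - 18 = \frac{171}{64} - 18 = - \frac{981}{64}$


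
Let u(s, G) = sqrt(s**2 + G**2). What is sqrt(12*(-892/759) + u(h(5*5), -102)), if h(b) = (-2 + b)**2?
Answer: sqrt(-902704 + 64009*sqrt(290245))/253 ≈ 22.905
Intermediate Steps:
u(s, G) = sqrt(G**2 + s**2)
sqrt(12*(-892/759) + u(h(5*5), -102)) = sqrt(12*(-892/759) + sqrt((-102)**2 + ((-2 + 5*5)**2)**2)) = sqrt(12*(-892*1/759) + sqrt(10404 + ((-2 + 25)**2)**2)) = sqrt(12*(-892/759) + sqrt(10404 + (23**2)**2)) = sqrt(-3568/253 + sqrt(10404 + 529**2)) = sqrt(-3568/253 + sqrt(10404 + 279841)) = sqrt(-3568/253 + sqrt(290245))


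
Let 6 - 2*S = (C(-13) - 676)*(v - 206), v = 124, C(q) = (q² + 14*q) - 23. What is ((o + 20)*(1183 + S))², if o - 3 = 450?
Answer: 175478716998244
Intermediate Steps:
o = 453 (o = 3 + 450 = 453)
C(q) = -23 + q² + 14*q
S = -29189 (S = 3 - ((-23 + (-13)² + 14*(-13)) - 676)*(124 - 206)/2 = 3 - ((-23 + 169 - 182) - 676)*(-82)/2 = 3 - (-36 - 676)*(-82)/2 = 3 - (-356)*(-82) = 3 - ½*58384 = 3 - 29192 = -29189)
((o + 20)*(1183 + S))² = ((453 + 20)*(1183 - 29189))² = (473*(-28006))² = (-13246838)² = 175478716998244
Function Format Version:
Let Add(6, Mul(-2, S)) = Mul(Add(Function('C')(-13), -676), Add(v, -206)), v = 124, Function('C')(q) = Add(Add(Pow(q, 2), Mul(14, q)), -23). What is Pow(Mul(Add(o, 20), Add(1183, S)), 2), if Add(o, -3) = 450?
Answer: 175478716998244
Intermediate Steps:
o = 453 (o = Add(3, 450) = 453)
Function('C')(q) = Add(-23, Pow(q, 2), Mul(14, q))
S = -29189 (S = Add(3, Mul(Rational(-1, 2), Mul(Add(Add(-23, Pow(-13, 2), Mul(14, -13)), -676), Add(124, -206)))) = Add(3, Mul(Rational(-1, 2), Mul(Add(Add(-23, 169, -182), -676), -82))) = Add(3, Mul(Rational(-1, 2), Mul(Add(-36, -676), -82))) = Add(3, Mul(Rational(-1, 2), Mul(-712, -82))) = Add(3, Mul(Rational(-1, 2), 58384)) = Add(3, -29192) = -29189)
Pow(Mul(Add(o, 20), Add(1183, S)), 2) = Pow(Mul(Add(453, 20), Add(1183, -29189)), 2) = Pow(Mul(473, -28006), 2) = Pow(-13246838, 2) = 175478716998244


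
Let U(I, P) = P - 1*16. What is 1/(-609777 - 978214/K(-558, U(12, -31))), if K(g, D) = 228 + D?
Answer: -181/111347851 ≈ -1.6255e-6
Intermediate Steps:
U(I, P) = -16 + P (U(I, P) = P - 16 = -16 + P)
1/(-609777 - 978214/K(-558, U(12, -31))) = 1/(-609777 - 978214/(228 + (-16 - 31))) = 1/(-609777 - 978214/(228 - 47)) = 1/(-609777 - 978214/181) = 1/(-111347851/181) = -181/111347851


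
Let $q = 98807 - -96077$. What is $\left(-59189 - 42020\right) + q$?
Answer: $93675$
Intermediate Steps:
$q = 194884$ ($q = 98807 + 96077 = 194884$)
$\left(-59189 - 42020\right) + q = \left(-59189 - 42020\right) + 194884 = -101209 + 194884 = 93675$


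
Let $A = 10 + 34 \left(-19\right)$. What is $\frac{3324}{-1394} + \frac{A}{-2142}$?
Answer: $- \frac{30556}{14637} \approx -2.0876$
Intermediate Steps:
$A = -636$ ($A = 10 - 646 = -636$)
$\frac{3324}{-1394} + \frac{A}{-2142} = \frac{3324}{-1394} - \frac{636}{-2142} = 3324 \left(- \frac{1}{1394}\right) - - \frac{106}{357} = - \frac{1662}{697} + \frac{106}{357} = - \frac{30556}{14637}$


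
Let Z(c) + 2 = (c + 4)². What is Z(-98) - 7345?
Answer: 1489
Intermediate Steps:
Z(c) = -2 + (4 + c)² (Z(c) = -2 + (c + 4)² = -2 + (4 + c)²)
Z(-98) - 7345 = (-2 + (4 - 98)²) - 7345 = (-2 + (-94)²) - 7345 = (-2 + 8836) - 7345 = 8834 - 7345 = 1489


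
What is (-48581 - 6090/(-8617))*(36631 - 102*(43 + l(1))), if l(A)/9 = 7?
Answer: -1544036642279/1231 ≈ -1.2543e+9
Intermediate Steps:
l(A) = 63 (l(A) = 9*7 = 63)
(-48581 - 6090/(-8617))*(36631 - 102*(43 + l(1))) = (-48581 - 6090/(-8617))*(36631 - 102*(43 + 63)) = (-48581 - 6090*(-1/8617))*(36631 - 102*106) = (-48581 + 870/1231)*(36631 - 10812) = -59802341/1231*25819 = -1544036642279/1231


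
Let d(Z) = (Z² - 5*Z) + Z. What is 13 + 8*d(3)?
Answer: -11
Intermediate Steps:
d(Z) = Z² - 4*Z
13 + 8*d(3) = 13 + 8*(3*(-4 + 3)) = 13 + 8*(3*(-1)) = 13 + 8*(-3) = 13 - 24 = -11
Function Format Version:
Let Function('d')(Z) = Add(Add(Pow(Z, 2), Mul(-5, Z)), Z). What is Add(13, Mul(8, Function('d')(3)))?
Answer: -11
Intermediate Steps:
Function('d')(Z) = Add(Pow(Z, 2), Mul(-4, Z))
Add(13, Mul(8, Function('d')(3))) = Add(13, Mul(8, Mul(3, Add(-4, 3)))) = Add(13, Mul(8, Mul(3, -1))) = Add(13, Mul(8, -3)) = Add(13, -24) = -11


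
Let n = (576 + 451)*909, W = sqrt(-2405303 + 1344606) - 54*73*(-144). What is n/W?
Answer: 529923816864/322225312601 - 933543*I*sqrt(1060697)/322225312601 ≈ 1.6446 - 0.0029838*I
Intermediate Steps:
W = 567648 + I*sqrt(1060697) (W = sqrt(-1060697) - 3942*(-144) = I*sqrt(1060697) - 1*(-567648) = I*sqrt(1060697) + 567648 = 567648 + I*sqrt(1060697) ≈ 5.6765e+5 + 1029.9*I)
n = 933543 (n = 1027*909 = 933543)
n/W = 933543/(567648 + I*sqrt(1060697))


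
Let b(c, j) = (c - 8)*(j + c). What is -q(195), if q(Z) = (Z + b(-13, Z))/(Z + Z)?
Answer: 93/10 ≈ 9.3000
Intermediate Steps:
b(c, j) = (-8 + c)*(c + j)
q(Z) = (273 - 20*Z)/(2*Z) (q(Z) = (Z + ((-13)² - 8*(-13) - 8*Z - 13*Z))/(Z + Z) = (Z + (169 + 104 - 8*Z - 13*Z))/((2*Z)) = (Z + (273 - 21*Z))*(1/(2*Z)) = (273 - 20*Z)*(1/(2*Z)) = (273 - 20*Z)/(2*Z))
-q(195) = -(-10 + (273/2)/195) = -(-10 + (273/2)*(1/195)) = -(-10 + 7/10) = -1*(-93/10) = 93/10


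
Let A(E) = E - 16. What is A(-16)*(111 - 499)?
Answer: 12416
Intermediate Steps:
A(E) = -16 + E
A(-16)*(111 - 499) = (-16 - 16)*(111 - 499) = -32*(-388) = 12416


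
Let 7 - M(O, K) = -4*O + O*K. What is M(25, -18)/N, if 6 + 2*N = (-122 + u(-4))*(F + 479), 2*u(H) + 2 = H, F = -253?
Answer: -557/14128 ≈ -0.039425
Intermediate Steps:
M(O, K) = 7 + 4*O - K*O (M(O, K) = 7 - (-4*O + O*K) = 7 - (-4*O + K*O) = 7 + (4*O - K*O) = 7 + 4*O - K*O)
u(H) = -1 + H/2
N = -14128 (N = -3 + ((-122 + (-1 + (½)*(-4)))*(-253 + 479))/2 = -3 + ((-122 + (-1 - 2))*226)/2 = -3 + ((-122 - 3)*226)/2 = -3 + (-125*226)/2 = -3 + (½)*(-28250) = -3 - 14125 = -14128)
M(25, -18)/N = (7 + 4*25 - 1*(-18)*25)/(-14128) = (7 + 100 + 450)*(-1/14128) = 557*(-1/14128) = -557/14128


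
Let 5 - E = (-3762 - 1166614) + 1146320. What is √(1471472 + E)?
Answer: √1495533 ≈ 1222.9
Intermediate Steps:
E = 24061 (E = 5 - ((-3762 - 1166614) + 1146320) = 5 - (-1170376 + 1146320) = 5 - 1*(-24056) = 5 + 24056 = 24061)
√(1471472 + E) = √(1471472 + 24061) = √1495533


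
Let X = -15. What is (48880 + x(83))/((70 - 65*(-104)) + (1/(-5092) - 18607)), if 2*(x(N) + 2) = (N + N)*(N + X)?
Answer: -30847336/6663165 ≈ -4.6295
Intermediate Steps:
x(N) = -2 + N*(-15 + N) (x(N) = -2 + ((N + N)*(N - 15))/2 = -2 + ((2*N)*(-15 + N))/2 = -2 + (2*N*(-15 + N))/2 = -2 + N*(-15 + N))
(48880 + x(83))/((70 - 65*(-104)) + (1/(-5092) - 18607)) = (48880 + (-2 + 83² - 15*83))/((70 - 65*(-104)) + (1/(-5092) - 18607)) = (48880 + (-2 + 6889 - 1245))/((70 + 6760) + (-1/5092 - 18607)) = (48880 + 5642)/(6830 - 94746845/5092) = 54522/(-59968485/5092) = 54522*(-5092/59968485) = -30847336/6663165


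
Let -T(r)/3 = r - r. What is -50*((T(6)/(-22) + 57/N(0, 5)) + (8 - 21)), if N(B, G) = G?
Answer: 80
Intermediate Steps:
T(r) = 0 (T(r) = -3*(r - r) = -3*0 = 0)
-50*((T(6)/(-22) + 57/N(0, 5)) + (8 - 21)) = -50*((0/(-22) + 57/5) + (8 - 21)) = -50*((0*(-1/22) + 57*(1/5)) - 13) = -50*((0 + 57/5) - 13) = -50*(57/5 - 13) = -50*(-8/5) = 80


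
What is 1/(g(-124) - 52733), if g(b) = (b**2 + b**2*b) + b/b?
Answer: -1/1943980 ≈ -5.1441e-7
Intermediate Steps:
g(b) = 1 + b**2 + b**3 (g(b) = (b**2 + b**3) + 1 = 1 + b**2 + b**3)
1/(g(-124) - 52733) = 1/((1 + (-124)**2 + (-124)**3) - 52733) = 1/((1 + 15376 - 1906624) - 52733) = 1/(-1891247 - 52733) = 1/(-1943980) = -1/1943980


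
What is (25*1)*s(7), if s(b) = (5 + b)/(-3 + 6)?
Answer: 100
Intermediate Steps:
s(b) = 5/3 + b/3 (s(b) = (5 + b)/3 = (5 + b)*(1/3) = 5/3 + b/3)
(25*1)*s(7) = (25*1)*(5/3 + (1/3)*7) = 25*(5/3 + 7/3) = 25*4 = 100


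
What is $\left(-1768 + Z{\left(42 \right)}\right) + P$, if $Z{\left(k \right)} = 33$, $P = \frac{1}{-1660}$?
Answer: $- \frac{2880101}{1660} \approx -1735.0$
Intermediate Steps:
$P = - \frac{1}{1660} \approx -0.00060241$
$\left(-1768 + Z{\left(42 \right)}\right) + P = \left(-1768 + 33\right) - \frac{1}{1660} = -1735 - \frac{1}{1660} = - \frac{2880101}{1660}$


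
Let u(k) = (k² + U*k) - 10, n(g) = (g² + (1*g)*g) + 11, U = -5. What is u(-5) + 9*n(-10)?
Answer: 1939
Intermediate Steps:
n(g) = 11 + 2*g² (n(g) = (g² + g*g) + 11 = (g² + g²) + 11 = 2*g² + 11 = 11 + 2*g²)
u(k) = -10 + k² - 5*k (u(k) = (k² - 5*k) - 10 = -10 + k² - 5*k)
u(-5) + 9*n(-10) = (-10 + (-5)² - 5*(-5)) + 9*(11 + 2*(-10)²) = (-10 + 25 + 25) + 9*(11 + 2*100) = 40 + 9*(11 + 200) = 40 + 9*211 = 40 + 1899 = 1939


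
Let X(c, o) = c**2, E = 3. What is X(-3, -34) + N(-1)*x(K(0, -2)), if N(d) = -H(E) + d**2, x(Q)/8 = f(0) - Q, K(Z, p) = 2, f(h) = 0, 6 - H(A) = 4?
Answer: 25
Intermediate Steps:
H(A) = 2 (H(A) = 6 - 1*4 = 6 - 4 = 2)
x(Q) = -8*Q (x(Q) = 8*(0 - Q) = 8*(-Q) = -8*Q)
N(d) = -2 + d**2 (N(d) = -1*2 + d**2 = -2 + d**2)
X(-3, -34) + N(-1)*x(K(0, -2)) = (-3)**2 + (-2 + (-1)**2)*(-8*2) = 9 + (-2 + 1)*(-16) = 9 - 1*(-16) = 9 + 16 = 25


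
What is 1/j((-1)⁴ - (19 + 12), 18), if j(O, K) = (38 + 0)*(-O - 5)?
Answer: 1/950 ≈ 0.0010526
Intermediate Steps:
j(O, K) = -190 - 38*O (j(O, K) = 38*(-5 - O) = -190 - 38*O)
1/j((-1)⁴ - (19 + 12), 18) = 1/(-190 - 38*((-1)⁴ - (19 + 12))) = 1/(-190 - 38*(1 - 1*31)) = 1/(-190 - 38*(1 - 31)) = 1/(-190 - 38*(-30)) = 1/(-190 + 1140) = 1/950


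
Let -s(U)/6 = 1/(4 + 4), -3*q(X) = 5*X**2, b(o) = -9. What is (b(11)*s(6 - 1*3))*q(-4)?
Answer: -180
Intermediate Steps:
q(X) = -5*X**2/3
s(U) = -3/4 (s(U) = -6/(4 + 4) = -6/8 = -6*1/8 = -3/4)
(b(11)*s(6 - 1*3))*q(-4) = (-9*(-3/4))*(-5/3*(-4)**2) = 27*(-5/3*16)/4 = (27/4)*(-80/3) = -180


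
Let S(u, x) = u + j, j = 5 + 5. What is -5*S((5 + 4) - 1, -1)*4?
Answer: -360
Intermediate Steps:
j = 10
S(u, x) = 10 + u (S(u, x) = u + 10 = 10 + u)
-5*S((5 + 4) - 1, -1)*4 = -5*(10 + ((5 + 4) - 1))*4 = -5*(10 + (9 - 1))*4 = -5*(10 + 8)*4 = -5*18*4 = -90*4 = -360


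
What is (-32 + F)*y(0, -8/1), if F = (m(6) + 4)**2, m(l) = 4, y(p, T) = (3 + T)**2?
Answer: 800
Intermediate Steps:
F = 64 (F = (4 + 4)**2 = 8**2 = 64)
(-32 + F)*y(0, -8/1) = (-32 + 64)*(3 - 8/1)**2 = 32*(3 - 8*1)**2 = 32*(3 - 8)**2 = 32*(-5)**2 = 32*25 = 800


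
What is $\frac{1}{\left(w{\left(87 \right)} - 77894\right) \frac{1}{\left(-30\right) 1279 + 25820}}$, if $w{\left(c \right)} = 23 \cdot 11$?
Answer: $\frac{12550}{77641} \approx 0.16164$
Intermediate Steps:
$w{\left(c \right)} = 253$
$\frac{1}{\left(w{\left(87 \right)} - 77894\right) \frac{1}{\left(-30\right) 1279 + 25820}} = \frac{1}{\left(253 - 77894\right) \frac{1}{\left(-30\right) 1279 + 25820}} = \frac{1}{\left(-77641\right) \frac{1}{-38370 + 25820}} = \frac{1}{\left(-77641\right) \frac{1}{-12550}} = \frac{1}{\left(-77641\right) \left(- \frac{1}{12550}\right)} = \frac{1}{\frac{77641}{12550}} = \frac{12550}{77641}$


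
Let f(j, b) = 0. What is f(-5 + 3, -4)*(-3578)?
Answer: 0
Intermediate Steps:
f(-5 + 3, -4)*(-3578) = 0*(-3578) = 0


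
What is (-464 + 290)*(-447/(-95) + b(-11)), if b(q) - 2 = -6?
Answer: -11658/95 ≈ -122.72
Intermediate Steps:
b(q) = -4 (b(q) = 2 - 6 = -4)
(-464 + 290)*(-447/(-95) + b(-11)) = (-464 + 290)*(-447/(-95) - 4) = -174*(-447*(-1/95) - 4) = -174*(447/95 - 4) = -174*67/95 = -11658/95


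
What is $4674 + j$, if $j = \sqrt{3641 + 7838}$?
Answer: $4674 + \sqrt{11479} \approx 4781.1$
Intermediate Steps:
$j = \sqrt{11479} \approx 107.14$
$4674 + j = 4674 + \sqrt{11479}$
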